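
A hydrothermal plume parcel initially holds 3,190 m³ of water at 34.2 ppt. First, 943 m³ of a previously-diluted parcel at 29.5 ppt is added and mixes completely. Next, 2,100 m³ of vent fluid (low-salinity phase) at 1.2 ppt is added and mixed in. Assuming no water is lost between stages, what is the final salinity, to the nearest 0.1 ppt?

22.4 ppt

Weighted by volume,
Initial salt = 3,190×34.2 = 109,098
After stage 1: salt = 109,098 + 943×29.5 = 136,916.5; volume = 4,133 m³; S = 33.128 ppt
After stage 2: salt = 136,916.5 + 2,100×1.2 = 139,436.5; volume = 6,233 m³
S = 139,436.5 / 6,233 = 22.3707 ppt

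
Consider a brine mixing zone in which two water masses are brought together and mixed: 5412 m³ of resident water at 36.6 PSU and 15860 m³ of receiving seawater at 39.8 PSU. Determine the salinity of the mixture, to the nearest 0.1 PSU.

39.0 PSU

Total salt / total volume:
salt = 5,412×36.6 + 15,860×39.8 = 198,079.2 + 631,228 = 829,307.2
volume = 5,412 + 15,860 = 21,272 m³
S = 829,307.2 / 21,272 = 38.986 PSU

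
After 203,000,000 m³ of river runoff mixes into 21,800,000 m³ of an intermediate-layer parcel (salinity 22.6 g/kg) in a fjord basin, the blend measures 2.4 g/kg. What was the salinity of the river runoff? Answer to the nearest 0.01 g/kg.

Salt balance: 21,800,000×22.6 + 203,000,000×S = 224,800,000×2.4
492,680,000 + 203,000,000·S = 539,520,000
S = (539,520,000 − 492,680,000) / 203,000,000 = 0.2307 g/kg

0.23 g/kg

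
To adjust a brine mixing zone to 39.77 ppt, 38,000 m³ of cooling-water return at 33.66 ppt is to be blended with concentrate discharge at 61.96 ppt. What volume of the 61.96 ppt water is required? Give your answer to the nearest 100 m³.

Salt balance: 38,000×33.66 + V×61.96 = (38,000+V)×39.77
1,279,080 + 61.96V = 1,511,260 + 39.77V
232,180 = 22.19V
V = 10,463.27 m³

10500 m³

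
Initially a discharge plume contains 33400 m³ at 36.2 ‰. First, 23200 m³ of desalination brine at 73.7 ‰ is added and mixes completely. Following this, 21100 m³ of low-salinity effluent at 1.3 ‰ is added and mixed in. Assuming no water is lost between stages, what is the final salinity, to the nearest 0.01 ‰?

37.92 ‰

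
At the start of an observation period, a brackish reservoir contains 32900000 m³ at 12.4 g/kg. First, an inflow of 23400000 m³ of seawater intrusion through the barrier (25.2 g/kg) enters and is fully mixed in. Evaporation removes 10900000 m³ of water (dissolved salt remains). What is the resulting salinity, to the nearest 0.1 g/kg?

22.0 g/kg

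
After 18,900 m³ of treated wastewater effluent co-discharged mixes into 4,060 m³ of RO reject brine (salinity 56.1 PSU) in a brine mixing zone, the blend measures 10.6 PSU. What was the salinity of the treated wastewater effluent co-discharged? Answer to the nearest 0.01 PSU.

0.83 PSU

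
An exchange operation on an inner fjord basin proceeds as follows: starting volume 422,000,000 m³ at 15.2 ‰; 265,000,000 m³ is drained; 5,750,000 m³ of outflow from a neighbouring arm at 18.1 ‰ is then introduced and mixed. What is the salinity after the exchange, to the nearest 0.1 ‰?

15.3 ‰

Remaining after removal: 157,000,000 m³ at 15.2 ‰ (salt = 2,386,400,000)
After addition: salt = 2,386,400,000 + 5,750,000×18.1 = 2,490,475,000; volume = 162,750,000 m³
S = 2,490,475,000 / 162,750,000 = 15.3025 ‰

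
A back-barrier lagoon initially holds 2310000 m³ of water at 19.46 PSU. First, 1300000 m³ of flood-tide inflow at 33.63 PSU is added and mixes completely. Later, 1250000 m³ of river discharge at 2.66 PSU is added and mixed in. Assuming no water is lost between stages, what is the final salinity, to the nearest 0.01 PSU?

Mass of salt is conserved:
Initial salt = 2,310,000×19.46 = 44,952,600
After stage 1: salt = 44,952,600 + 1,300,000×33.63 = 88,671,600; volume = 3,610,000 m³; S = 24.563 PSU
After stage 2: salt = 88,671,600 + 1,250,000×2.66 = 91,996,600; volume = 4,860,000 m³
S = 91,996,600 / 4,860,000 = 18.9293 PSU

18.93 PSU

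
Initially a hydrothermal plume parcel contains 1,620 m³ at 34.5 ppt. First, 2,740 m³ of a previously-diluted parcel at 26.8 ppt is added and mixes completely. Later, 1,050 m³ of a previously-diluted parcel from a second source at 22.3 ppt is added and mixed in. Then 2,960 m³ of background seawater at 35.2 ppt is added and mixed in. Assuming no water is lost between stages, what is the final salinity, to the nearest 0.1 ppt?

30.7 ppt

Mass of salt is conserved:
Initial salt = 1,620×34.5 = 55,890
After stage 1: salt = 55,890 + 2,740×26.8 = 129,322; volume = 4,360 m³; S = 29.661 ppt
After stage 2: salt = 129,322 + 1,050×22.3 = 152,737; volume = 5,410 m³; S = 28.232 ppt
After stage 3: salt = 152,737 + 2,960×35.2 = 256,929; volume = 8,370 m³
S = 256,929 / 8,370 = 30.6964 ppt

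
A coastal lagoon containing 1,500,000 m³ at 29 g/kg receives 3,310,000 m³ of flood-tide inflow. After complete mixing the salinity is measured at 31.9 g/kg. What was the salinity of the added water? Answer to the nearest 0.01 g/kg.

33.21 g/kg

Salt balance: 1,500,000×29 + 3,310,000×S = 4,810,000×31.9
43,500,000 + 3,310,000·S = 153,439,000
S = (153,439,000 − 43,500,000) / 3,310,000 = 33.2142 g/kg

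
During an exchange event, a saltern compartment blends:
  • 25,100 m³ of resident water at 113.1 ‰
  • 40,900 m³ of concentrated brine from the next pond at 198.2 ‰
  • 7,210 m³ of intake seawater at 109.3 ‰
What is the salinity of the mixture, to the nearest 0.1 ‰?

Weighted by volume,
salt = 25,100×113.1 + 40,900×198.2 + 7,210×109.3 = 2,838,810 + 8,106,380 + 788,053 = 11,733,243
volume = 25,100 + 40,900 + 7,210 = 73,210 m³
S = 11,733,243 / 73,210 = 160.268 ‰

160.3 ‰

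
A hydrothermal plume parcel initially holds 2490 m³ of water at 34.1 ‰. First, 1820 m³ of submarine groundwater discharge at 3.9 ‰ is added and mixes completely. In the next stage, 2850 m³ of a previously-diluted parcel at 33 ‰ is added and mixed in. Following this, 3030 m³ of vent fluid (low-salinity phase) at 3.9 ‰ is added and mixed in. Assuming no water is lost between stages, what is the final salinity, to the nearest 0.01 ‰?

Salt balance:
Initial salt = 2,490×34.1 = 84,909
After stage 1: salt = 84,909 + 1,820×3.9 = 92,007; volume = 4,310 m³; S = 21.347 ‰
After stage 2: salt = 92,007 + 2,850×33 = 186,057; volume = 7,160 m³; S = 25.986 ‰
After stage 3: salt = 186,057 + 3,030×3.9 = 197,874; volume = 10,190 m³
S = 197,874 / 10,190 = 19.4184 ‰

19.42 ‰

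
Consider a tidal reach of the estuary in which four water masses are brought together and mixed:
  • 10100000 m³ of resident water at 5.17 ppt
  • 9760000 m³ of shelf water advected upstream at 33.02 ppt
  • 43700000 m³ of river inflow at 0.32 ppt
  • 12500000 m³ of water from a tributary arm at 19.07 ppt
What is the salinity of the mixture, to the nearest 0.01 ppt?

Total salt / total volume:
salt = 10,100,000×5.17 + 9,760,000×33.02 + 43,700,000×0.32 + 12,500,000×19.07 = 52,217,000 + 322,275,200 + 13,984,000 + 238,375,000 = 626,851,200
volume = 10,100,000 + 9,760,000 + 43,700,000 + 12,500,000 = 76,060,000 m³
S = 626,851,200 / 76,060,000 = 8.2415 ppt

8.24 ppt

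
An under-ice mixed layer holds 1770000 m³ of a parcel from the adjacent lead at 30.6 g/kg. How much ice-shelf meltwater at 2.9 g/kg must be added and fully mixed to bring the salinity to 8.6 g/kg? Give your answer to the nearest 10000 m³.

Salt balance: 1,770,000×30.6 + V×2.9 = (1,770,000+V)×8.6
54,162,000 + 2.9V = 15,222,000 + 8.6V
38,940,000 = 5.7V
V = 6,831,578.95 m³

6830000 m³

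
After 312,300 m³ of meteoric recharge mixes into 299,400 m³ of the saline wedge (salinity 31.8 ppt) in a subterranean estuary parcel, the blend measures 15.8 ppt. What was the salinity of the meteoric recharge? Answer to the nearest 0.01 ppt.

0.46 ppt

Salt balance: 299,400×31.8 + 312,300×S = 611,700×15.8
9,520,920 + 312,300·S = 9,664,860
S = (9,664,860 − 9,520,920) / 312,300 = 0.4609 ppt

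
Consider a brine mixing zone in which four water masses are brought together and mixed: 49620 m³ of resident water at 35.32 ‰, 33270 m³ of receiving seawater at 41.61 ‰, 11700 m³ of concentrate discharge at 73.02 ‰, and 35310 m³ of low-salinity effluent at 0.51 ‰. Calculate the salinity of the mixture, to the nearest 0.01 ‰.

By conservation of dissolved salt,
salt = 49,620×35.32 + 33,270×41.61 + 11,700×73.02 + 35,310×0.51 = 1,752,578.4 + 1,384,364.7 + 854,334 + 18,008.1 = 4,009,285.2
volume = 49,620 + 33,270 + 11,700 + 35,310 = 129,900 m³
S = 4,009,285.2 / 129,900 = 30.8644 ‰

30.86 ‰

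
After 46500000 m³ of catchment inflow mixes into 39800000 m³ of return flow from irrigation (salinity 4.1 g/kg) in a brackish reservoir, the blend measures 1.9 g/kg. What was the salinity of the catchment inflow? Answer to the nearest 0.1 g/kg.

Salt balance: 39,800,000×4.1 + 46,500,000×S = 86,300,000×1.9
163,180,000 + 46,500,000·S = 163,970,000
S = (163,970,000 − 163,180,000) / 46,500,000 = 0.017 g/kg

0.0 g/kg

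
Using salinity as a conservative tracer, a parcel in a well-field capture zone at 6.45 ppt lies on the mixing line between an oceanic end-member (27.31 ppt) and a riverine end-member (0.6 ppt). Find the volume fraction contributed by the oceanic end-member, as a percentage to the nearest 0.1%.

Let g be the oceanic fraction. Salt balance per unit volume:
g×27.31 + (1−g)×0.6 = 6.45
g = (6.45 − 0.6) / (27.31 − 0.6) = 5.85/26.71 = 0.219

21.9%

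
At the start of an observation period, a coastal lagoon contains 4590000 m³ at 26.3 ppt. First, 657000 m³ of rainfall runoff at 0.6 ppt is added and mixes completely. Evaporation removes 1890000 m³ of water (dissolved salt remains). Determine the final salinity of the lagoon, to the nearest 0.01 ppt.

36.08 ppt

After mixing: salt = 4,590,000×26.3 + 657,000×0.6 = 121,111,200; volume = 5,247,000 m³
After evaporation: salt unchanged = 121,111,200; volume = 5,247,000 − 1,890,000 = 3,357,000 m³
S = 121,111,200 / 3,357,000 = 36.0772 ppt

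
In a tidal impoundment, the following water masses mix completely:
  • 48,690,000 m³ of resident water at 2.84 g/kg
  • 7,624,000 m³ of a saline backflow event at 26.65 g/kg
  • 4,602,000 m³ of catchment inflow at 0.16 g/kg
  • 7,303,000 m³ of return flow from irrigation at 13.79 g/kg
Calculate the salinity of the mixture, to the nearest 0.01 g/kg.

6.49 g/kg

Weighted by volume,
salt = 48,690,000×2.84 + 7,624,000×26.65 + 4,602,000×0.16 + 7,303,000×13.79 = 138,279,600 + 203,179,600 + 736,320 + 100,708,370 = 442,903,890
volume = 48,690,000 + 7,624,000 + 4,602,000 + 7,303,000 = 68,219,000 m³
S = 442,903,890 / 68,219,000 = 6.4924 g/kg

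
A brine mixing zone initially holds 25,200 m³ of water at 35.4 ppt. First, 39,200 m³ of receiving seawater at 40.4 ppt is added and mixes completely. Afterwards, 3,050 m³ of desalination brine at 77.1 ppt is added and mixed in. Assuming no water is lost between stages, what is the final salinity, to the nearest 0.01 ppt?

40.19 ppt

By conservation of dissolved salt,
Initial salt = 25,200×35.4 = 892,080
After stage 1: salt = 892,080 + 39,200×40.4 = 2,475,760; volume = 64,400 m³; S = 38.443 ppt
After stage 2: salt = 2,475,760 + 3,050×77.1 = 2,710,915; volume = 67,450 m³
S = 2,710,915 / 67,450 = 40.1915 ppt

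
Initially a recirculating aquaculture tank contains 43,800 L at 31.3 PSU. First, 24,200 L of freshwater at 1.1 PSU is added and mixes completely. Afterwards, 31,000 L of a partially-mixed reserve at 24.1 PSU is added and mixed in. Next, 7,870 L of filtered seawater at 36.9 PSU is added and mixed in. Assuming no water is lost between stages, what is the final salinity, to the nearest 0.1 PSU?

Salt balance:
Initial salt = 43,800×31.3 = 1,370,940
After stage 1: salt = 1,370,940 + 24,200×1.1 = 1,397,560; volume = 68,000 L; S = 20.552 PSU
After stage 2: salt = 1,397,560 + 31,000×24.1 = 2,144,660; volume = 99,000 L; S = 21.663 PSU
After stage 3: salt = 2,144,660 + 7,870×36.9 = 2,435,063; volume = 106,870 L
S = 2,435,063 / 106,870 = 22.7853 PSU

22.8 PSU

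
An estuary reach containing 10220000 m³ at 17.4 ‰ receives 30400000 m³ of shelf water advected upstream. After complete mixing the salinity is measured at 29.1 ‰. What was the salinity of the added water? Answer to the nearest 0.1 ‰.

33.0 ‰

Salt balance: 10,220,000×17.4 + 30,400,000×S = 40,620,000×29.1
177,828,000 + 30,400,000·S = 1,182,042,000
S = (1,182,042,000 − 177,828,000) / 30,400,000 = 33.0334 ‰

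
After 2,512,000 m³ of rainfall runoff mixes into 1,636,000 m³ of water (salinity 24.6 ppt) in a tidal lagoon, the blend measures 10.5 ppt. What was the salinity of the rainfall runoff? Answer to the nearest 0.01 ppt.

Salt balance: 1,636,000×24.6 + 2,512,000×S = 4,148,000×10.5
40,245,600 + 2,512,000·S = 43,554,000
S = (43,554,000 − 40,245,600) / 2,512,000 = 1.317 ppt

1.32 ppt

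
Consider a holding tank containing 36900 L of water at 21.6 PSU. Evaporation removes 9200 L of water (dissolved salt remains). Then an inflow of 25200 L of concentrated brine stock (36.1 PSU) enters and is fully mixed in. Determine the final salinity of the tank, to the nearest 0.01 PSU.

After evaporation: salt = 36,900×21.6 = 797,040; volume = 36,900 − 9,200 = 27,700 L
After mixing: salt = 797,040 + 25,200×36.1 = 1,706,760; volume = 27,700 + 25,200 = 52,900 L
S = 1,706,760 / 52,900 = 32.2639 PSU

32.26 PSU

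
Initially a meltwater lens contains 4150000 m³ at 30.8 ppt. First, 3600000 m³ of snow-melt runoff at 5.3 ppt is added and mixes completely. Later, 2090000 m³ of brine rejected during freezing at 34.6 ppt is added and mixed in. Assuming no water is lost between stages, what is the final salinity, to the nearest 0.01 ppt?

22.28 ppt

Mass of salt is conserved:
Initial salt = 4,150,000×30.8 = 127,820,000
After stage 1: salt = 127,820,000 + 3,600,000×5.3 = 146,900,000; volume = 7,750,000 m³; S = 18.955 ppt
After stage 2: salt = 146,900,000 + 2,090,000×34.6 = 219,214,000; volume = 9,840,000 m³
S = 219,214,000 / 9,840,000 = 22.2778 ppt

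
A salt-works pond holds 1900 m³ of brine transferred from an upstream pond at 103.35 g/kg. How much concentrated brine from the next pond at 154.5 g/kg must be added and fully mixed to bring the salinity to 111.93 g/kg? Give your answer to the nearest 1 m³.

383 m³

Salt balance: 1,900×103.35 + V×154.5 = (1,900+V)×111.93
196,365 + 154.5V = 212,667 + 111.93V
16,302 = 42.57V
V = 382.95 m³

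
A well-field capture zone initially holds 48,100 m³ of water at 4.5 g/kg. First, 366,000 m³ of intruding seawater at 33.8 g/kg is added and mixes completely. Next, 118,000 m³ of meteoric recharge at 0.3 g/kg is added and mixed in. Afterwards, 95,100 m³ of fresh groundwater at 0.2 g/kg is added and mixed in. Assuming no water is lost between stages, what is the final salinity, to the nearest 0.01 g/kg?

20.16 g/kg

Conserving salt mass:
Initial salt = 48,100×4.5 = 216,450
After stage 1: salt = 216,450 + 366,000×33.8 = 12,587,250; volume = 414,100 m³; S = 30.397 g/kg
After stage 2: salt = 12,587,250 + 118,000×0.3 = 12,622,650; volume = 532,100 m³; S = 23.722 g/kg
After stage 3: salt = 12,622,650 + 95,100×0.2 = 12,641,670; volume = 627,200 m³
S = 12,641,670 / 627,200 = 20.1557 g/kg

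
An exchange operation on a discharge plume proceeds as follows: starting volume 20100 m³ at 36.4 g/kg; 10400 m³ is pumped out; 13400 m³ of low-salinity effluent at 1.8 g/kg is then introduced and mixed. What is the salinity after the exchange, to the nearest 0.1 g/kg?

16.3 g/kg

Remaining after removal: 9,700 m³ at 36.4 g/kg (salt = 353,080)
After addition: salt = 353,080 + 13,400×1.8 = 377,200; volume = 23,100 m³
S = 377,200 / 23,100 = 16.329 g/kg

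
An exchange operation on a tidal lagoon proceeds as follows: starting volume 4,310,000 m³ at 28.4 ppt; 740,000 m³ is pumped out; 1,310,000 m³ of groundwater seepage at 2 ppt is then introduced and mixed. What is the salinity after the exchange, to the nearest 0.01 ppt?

21.31 ppt

Remaining after removal: 3,570,000 m³ at 28.4 ppt (salt = 101,388,000)
After addition: salt = 101,388,000 + 1,310,000×2 = 104,008,000; volume = 4,880,000 m³
S = 104,008,000 / 4,880,000 = 21.3131 ppt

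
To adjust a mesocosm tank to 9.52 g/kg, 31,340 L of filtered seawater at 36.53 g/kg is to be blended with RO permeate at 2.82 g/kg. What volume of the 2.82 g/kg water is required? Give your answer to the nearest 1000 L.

Salt balance: 31,340×36.53 + V×2.82 = (31,340+V)×9.52
1,144,850.2 + 2.82V = 298,356.8 + 9.52V
846,493.4 = 6.7V
V = 126,342.3 L

126000 L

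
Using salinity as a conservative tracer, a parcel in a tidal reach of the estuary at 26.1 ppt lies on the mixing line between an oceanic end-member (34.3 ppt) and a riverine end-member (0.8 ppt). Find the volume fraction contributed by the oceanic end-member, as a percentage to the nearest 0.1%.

75.5%

Let g be the oceanic fraction. Salt balance per unit volume:
g×34.3 + (1−g)×0.8 = 26.1
g = (26.1 − 0.8) / (34.3 − 0.8) = 25.3/33.5 = 0.7552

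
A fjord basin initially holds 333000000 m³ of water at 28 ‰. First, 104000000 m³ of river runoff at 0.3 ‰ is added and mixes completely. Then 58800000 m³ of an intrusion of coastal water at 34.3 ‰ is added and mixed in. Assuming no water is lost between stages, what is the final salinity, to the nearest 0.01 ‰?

Total salt / total volume:
Initial salt = 333,000,000×28 = 9,324,000,000
After stage 1: salt = 9,324,000,000 + 104,000,000×0.3 = 9,355,200,000; volume = 437,000,000 m³; S = 21.408 ‰
After stage 2: salt = 9,355,200,000 + 58,800,000×34.3 = 11,372,040,000; volume = 495,800,000 m³
S = 11,372,040,000 / 495,800,000 = 22.9367 ‰

22.94 ‰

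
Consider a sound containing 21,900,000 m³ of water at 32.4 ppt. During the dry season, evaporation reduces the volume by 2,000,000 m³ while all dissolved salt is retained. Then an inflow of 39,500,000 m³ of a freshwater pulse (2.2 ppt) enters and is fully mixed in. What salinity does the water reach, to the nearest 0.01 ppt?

After evaporation: salt = 21,900,000×32.4 = 709,560,000; volume = 21,900,000 − 2,000,000 = 19,900,000 m³
After mixing: salt = 709,560,000 + 39,500,000×2.2 = 796,460,000; volume = 19,900,000 + 39,500,000 = 59,400,000 m³
S = 796,460,000 / 59,400,000 = 13.4084 ppt

13.41 ppt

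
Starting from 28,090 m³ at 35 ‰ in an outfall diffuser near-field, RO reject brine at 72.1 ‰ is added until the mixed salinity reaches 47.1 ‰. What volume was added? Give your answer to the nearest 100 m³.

13600 m³

Salt balance: 28,090×35 + V×72.1 = (28,090+V)×47.1
983,150 + 72.1V = 1,323,039 + 47.1V
339,889 = 25V
V = 13,595.56 m³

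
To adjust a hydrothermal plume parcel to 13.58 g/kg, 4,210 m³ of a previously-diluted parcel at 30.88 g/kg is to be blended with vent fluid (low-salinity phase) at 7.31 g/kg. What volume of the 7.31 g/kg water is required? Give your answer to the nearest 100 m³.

Salt balance: 4,210×30.88 + V×7.31 = (4,210+V)×13.58
130,004.8 + 7.31V = 57,171.8 + 13.58V
72,833 = 6.27V
V = 11,616.11 m³

11600 m³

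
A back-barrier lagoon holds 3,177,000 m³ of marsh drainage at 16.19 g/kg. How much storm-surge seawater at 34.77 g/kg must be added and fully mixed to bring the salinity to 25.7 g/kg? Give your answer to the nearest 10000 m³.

Salt balance: 3,177,000×16.19 + V×34.77 = (3,177,000+V)×25.7
51,435,630 + 34.77V = 81,648,900 + 25.7V
30,213,270 = 9.07V
V = 3,331,121.28 m³

3330000 m³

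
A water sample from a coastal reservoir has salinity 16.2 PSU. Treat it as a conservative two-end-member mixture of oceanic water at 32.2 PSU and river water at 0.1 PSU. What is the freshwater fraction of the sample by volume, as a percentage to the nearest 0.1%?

49.8%

Let f be the freshwater fraction. Salt balance per unit volume:
f×0.1 + (1−f)×32.2 = 16.2
f = (32.2 − 16.2) / (32.2 − 0.1) = 16/32.1 = 0.4984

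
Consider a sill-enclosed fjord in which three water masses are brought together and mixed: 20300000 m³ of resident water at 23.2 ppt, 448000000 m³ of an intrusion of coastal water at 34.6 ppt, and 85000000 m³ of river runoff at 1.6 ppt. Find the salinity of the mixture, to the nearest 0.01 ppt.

Weighted by volume,
salt = 20,300,000×23.2 + 448,000,000×34.6 + 85,000,000×1.6 = 470,960,000 + 15,500,800,000 + 136,000,000 = 16,107,760,000
volume = 20,300,000 + 448,000,000 + 85,000,000 = 553,300,000 m³
S = 16,107,760,000 / 553,300,000 = 29.1122 ppt

29.11 ppt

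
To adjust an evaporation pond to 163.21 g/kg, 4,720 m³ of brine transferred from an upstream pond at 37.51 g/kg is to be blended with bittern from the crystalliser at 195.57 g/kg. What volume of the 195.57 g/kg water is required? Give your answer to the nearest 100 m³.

Salt balance: 4,720×37.51 + V×195.57 = (4,720+V)×163.21
177,047.2 + 195.57V = 770,351.2 + 163.21V
593,304 = 32.36V
V = 18,334.49 m³

18300 m³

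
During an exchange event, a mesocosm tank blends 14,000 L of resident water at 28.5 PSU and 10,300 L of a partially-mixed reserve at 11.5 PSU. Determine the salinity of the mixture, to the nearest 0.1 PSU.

21.3 PSU

Conserving salt mass:
salt = 14,000×28.5 + 10,300×11.5 = 399,000 + 118,450 = 517,450
volume = 14,000 + 10,300 = 24,300 L
S = 517,450 / 24,300 = 21.294 PSU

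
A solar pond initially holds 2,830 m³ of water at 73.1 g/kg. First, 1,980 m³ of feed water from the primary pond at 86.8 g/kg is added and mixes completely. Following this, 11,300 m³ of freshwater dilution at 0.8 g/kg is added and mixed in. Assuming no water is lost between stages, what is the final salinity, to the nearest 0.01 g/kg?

Total salt / total volume:
Initial salt = 2,830×73.1 = 206,873
After stage 1: salt = 206,873 + 1,980×86.8 = 378,737; volume = 4,810 m³; S = 78.74 g/kg
After stage 2: salt = 378,737 + 11,300×0.8 = 387,777; volume = 16,110 m³
S = 387,777 / 16,110 = 24.0706 g/kg

24.07 g/kg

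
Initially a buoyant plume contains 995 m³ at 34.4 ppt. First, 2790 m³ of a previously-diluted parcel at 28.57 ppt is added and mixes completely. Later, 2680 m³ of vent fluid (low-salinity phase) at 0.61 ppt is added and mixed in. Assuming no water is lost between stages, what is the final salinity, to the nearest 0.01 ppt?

17.88 ppt

Weighted by volume,
Initial salt = 995×34.4 = 34,228
After stage 1: salt = 34,228 + 2,790×28.57 = 113,938.3; volume = 3,785 m³; S = 30.103 ppt
After stage 2: salt = 113,938.3 + 2,680×0.61 = 115,573.1; volume = 6,465 m³
S = 115,573.1 / 6,465 = 17.8767 ppt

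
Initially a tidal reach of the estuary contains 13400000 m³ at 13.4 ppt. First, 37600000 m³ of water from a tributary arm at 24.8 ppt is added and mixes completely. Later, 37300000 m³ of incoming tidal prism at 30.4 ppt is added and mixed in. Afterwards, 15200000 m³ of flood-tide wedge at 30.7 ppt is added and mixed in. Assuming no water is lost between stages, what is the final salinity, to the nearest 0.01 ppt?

26.21 ppt

Salt balance:
Initial salt = 13,400,000×13.4 = 179,560,000
After stage 1: salt = 179,560,000 + 37,600,000×24.8 = 1,112,040,000; volume = 51,000,000 m³; S = 21.805 ppt
After stage 2: salt = 1,112,040,000 + 37,300,000×30.4 = 2,245,960,000; volume = 88,300,000 m³; S = 25.436 ppt
After stage 3: salt = 2,245,960,000 + 15,200,000×30.7 = 2,712,600,000; volume = 103,500,000 m³
S = 2,712,600,000 / 103,500,000 = 26.2087 ppt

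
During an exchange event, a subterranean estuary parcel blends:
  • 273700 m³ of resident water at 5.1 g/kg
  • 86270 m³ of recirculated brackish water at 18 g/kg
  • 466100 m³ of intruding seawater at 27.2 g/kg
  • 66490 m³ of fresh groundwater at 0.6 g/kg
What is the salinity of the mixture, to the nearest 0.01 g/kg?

Salt balance:
salt = 273,700×5.1 + 86,270×18 + 466,100×27.2 + 66,490×0.6 = 1,395,870 + 1,552,860 + 12,677,920 + 39,894 = 15,666,544
volume = 273,700 + 86,270 + 466,100 + 66,490 = 892,560 m³
S = 15,666,544 / 892,560 = 17.5524 g/kg

17.55 g/kg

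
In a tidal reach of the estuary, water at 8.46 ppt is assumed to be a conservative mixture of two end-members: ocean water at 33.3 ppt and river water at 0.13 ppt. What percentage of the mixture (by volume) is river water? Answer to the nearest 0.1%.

Let f be the freshwater fraction. Salt balance per unit volume:
f×0.13 + (1−f)×33.3 = 8.46
f = (33.3 − 8.46) / (33.3 − 0.13) = 24.84/33.17 = 0.7489

74.9%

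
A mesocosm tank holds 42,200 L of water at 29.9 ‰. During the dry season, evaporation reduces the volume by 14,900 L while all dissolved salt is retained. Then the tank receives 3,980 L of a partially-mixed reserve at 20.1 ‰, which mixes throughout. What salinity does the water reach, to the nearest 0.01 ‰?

After evaporation: salt = 42,200×29.9 = 1,261,780; volume = 42,200 − 14,900 = 27,300 L
After mixing: salt = 1,261,780 + 3,980×20.1 = 1,341,778; volume = 27,300 + 3,980 = 31,280 L
S = 1,341,778 / 31,280 = 42.8957 ‰

42.90 ‰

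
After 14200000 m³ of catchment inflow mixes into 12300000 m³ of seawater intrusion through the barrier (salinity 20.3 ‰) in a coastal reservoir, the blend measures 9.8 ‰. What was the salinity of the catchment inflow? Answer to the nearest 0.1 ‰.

Salt balance: 12,300,000×20.3 + 14,200,000×S = 26,500,000×9.8
249,690,000 + 14,200,000·S = 259,700,000
S = (259,700,000 − 249,690,000) / 14,200,000 = 0.7049 ‰

0.7 ‰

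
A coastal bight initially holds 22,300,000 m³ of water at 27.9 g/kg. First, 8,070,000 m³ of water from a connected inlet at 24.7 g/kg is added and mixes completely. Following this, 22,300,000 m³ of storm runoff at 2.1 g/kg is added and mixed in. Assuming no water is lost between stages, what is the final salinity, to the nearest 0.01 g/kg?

Total salt / total volume:
Initial salt = 22,300,000×27.9 = 622,170,000
After stage 1: salt = 622,170,000 + 8,070,000×24.7 = 821,499,000; volume = 30,370,000 m³; S = 27.05 g/kg
After stage 2: salt = 821,499,000 + 22,300,000×2.1 = 868,329,000; volume = 52,670,000 m³
S = 868,329,000 / 52,670,000 = 16.4862 g/kg

16.49 g/kg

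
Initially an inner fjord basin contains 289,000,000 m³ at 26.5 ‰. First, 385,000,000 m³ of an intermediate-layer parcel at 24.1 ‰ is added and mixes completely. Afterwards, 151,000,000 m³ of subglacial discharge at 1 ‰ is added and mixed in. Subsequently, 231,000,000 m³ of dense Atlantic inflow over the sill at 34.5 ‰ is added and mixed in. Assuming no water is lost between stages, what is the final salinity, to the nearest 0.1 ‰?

23.7 ‰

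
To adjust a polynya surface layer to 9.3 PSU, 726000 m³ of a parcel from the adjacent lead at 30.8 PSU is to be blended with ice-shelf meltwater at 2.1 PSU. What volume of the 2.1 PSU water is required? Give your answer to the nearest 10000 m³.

2170000 m³

Salt balance: 726,000×30.8 + V×2.1 = (726,000+V)×9.3
22,360,800 + 2.1V = 6,751,800 + 9.3V
15,609,000 = 7.2V
V = 2,167,916.67 m³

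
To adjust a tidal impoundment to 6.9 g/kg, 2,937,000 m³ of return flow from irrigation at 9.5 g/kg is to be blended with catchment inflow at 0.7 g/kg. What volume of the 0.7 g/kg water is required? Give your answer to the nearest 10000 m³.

1230000 m³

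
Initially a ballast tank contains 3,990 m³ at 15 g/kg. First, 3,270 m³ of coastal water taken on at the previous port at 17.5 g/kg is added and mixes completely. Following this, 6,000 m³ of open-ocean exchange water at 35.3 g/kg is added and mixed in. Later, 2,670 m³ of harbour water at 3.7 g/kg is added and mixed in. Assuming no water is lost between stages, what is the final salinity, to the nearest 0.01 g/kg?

Salt balance:
Initial salt = 3,990×15 = 59,850
After stage 1: salt = 59,850 + 3,270×17.5 = 117,075; volume = 7,260 m³; S = 16.126 g/kg
After stage 2: salt = 117,075 + 6,000×35.3 = 328,875; volume = 13,260 m³; S = 24.802 g/kg
After stage 3: salt = 328,875 + 2,670×3.7 = 338,754; volume = 15,930 m³
S = 338,754 / 15,930 = 21.2652 g/kg

21.27 g/kg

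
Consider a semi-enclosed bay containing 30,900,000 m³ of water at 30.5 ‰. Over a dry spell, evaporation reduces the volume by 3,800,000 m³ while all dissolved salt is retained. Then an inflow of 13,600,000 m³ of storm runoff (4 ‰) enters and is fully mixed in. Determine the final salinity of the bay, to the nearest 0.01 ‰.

24.49 ‰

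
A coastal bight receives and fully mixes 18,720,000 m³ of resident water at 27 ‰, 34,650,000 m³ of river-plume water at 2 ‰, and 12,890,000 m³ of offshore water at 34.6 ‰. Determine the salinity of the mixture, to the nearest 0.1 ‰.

15.4 ‰

Weighted by volume,
salt = 18,720,000×27 + 34,650,000×2 + 12,890,000×34.6 = 505,440,000 + 69,300,000 + 445,994,000 = 1,020,734,000
volume = 18,720,000 + 34,650,000 + 12,890,000 = 66,260,000 m³
S = 1,020,734,000 / 66,260,000 = 15.405 ‰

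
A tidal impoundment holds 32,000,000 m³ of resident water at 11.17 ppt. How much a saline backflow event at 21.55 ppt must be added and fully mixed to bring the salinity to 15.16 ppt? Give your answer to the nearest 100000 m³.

Salt balance: 32,000,000×11.17 + V×21.55 = (32,000,000+V)×15.16
357,440,000 + 21.55V = 485,120,000 + 15.16V
127,680,000 = 6.39V
V = 19,981,220.66 m³

20000000 m³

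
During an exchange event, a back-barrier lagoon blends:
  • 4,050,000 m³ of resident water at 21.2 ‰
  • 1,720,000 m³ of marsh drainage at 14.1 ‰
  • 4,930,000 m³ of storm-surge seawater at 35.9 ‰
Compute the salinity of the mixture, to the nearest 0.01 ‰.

26.83 ‰

Mass of salt is conserved:
salt = 4,050,000×21.2 + 1,720,000×14.1 + 4,930,000×35.9 = 85,860,000 + 24,252,000 + 176,987,000 = 287,099,000
volume = 4,050,000 + 1,720,000 + 4,930,000 = 10,700,000 m³
S = 287,099,000 / 10,700,000 = 26.8317 ‰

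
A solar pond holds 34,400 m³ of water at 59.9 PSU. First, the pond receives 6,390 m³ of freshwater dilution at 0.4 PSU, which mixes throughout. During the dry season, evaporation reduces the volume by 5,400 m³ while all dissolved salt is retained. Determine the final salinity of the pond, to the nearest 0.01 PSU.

58.30 PSU

After mixing: salt = 34,400×59.9 + 6,390×0.4 = 2,063,116; volume = 40,790 m³
After evaporation: salt unchanged = 2,063,116; volume = 40,790 − 5,400 = 35,390 m³
S = 2,063,116 / 35,390 = 58.2966 PSU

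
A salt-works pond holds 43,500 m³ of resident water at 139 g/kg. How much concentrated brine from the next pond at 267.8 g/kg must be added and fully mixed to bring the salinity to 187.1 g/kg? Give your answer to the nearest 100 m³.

25900 m³

Salt balance: 43,500×139 + V×267.8 = (43,500+V)×187.1
6,046,500 + 267.8V = 8,138,850 + 187.1V
2,092,350 = 80.7V
V = 25,927.51 m³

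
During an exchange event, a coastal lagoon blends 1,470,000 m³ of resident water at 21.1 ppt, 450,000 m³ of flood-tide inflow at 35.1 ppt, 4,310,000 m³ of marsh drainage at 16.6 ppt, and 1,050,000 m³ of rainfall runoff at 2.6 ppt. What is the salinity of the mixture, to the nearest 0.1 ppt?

Mass of salt is conserved:
salt = 1,470,000×21.1 + 450,000×35.1 + 4,310,000×16.6 + 1,050,000×2.6 = 31,017,000 + 15,795,000 + 71,546,000 + 2,730,000 = 121,088,000
volume = 1,470,000 + 450,000 + 4,310,000 + 1,050,000 = 7,280,000 m³
S = 121,088,000 / 7,280,000 = 16.633 ppt

16.6 ppt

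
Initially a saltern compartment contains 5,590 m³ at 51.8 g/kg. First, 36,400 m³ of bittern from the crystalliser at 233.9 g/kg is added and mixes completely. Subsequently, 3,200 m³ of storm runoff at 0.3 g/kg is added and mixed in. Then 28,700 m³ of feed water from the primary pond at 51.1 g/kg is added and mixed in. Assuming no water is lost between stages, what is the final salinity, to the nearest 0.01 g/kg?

Salt balance:
Initial salt = 5,590×51.8 = 289,562
After stage 1: salt = 289,562 + 36,400×233.9 = 8,803,522; volume = 41,990 m³; S = 209.658 g/kg
After stage 2: salt = 8,803,522 + 3,200×0.3 = 8,804,482; volume = 45,190 m³; S = 194.833 g/kg
After stage 3: salt = 8,804,482 + 28,700×51.1 = 10,271,052; volume = 73,890 m³
S = 10,271,052 / 73,890 = 139.0046 g/kg

139.00 g/kg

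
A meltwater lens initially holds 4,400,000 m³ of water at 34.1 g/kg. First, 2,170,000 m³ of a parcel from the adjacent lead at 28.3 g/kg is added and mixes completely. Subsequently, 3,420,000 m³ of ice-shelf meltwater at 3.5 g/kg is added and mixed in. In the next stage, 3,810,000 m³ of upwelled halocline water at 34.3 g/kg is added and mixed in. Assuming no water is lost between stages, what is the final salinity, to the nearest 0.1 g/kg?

25.7 g/kg

Weighted by volume,
Initial salt = 4,400,000×34.1 = 150,040,000
After stage 1: salt = 150,040,000 + 2,170,000×28.3 = 211,451,000; volume = 6,570,000 m³; S = 32.184 g/kg
After stage 2: salt = 211,451,000 + 3,420,000×3.5 = 223,421,000; volume = 9,990,000 m³; S = 22.364 g/kg
After stage 3: salt = 223,421,000 + 3,810,000×34.3 = 354,104,000; volume = 13,800,000 m³
S = 354,104,000 / 13,800,000 = 25.6597 g/kg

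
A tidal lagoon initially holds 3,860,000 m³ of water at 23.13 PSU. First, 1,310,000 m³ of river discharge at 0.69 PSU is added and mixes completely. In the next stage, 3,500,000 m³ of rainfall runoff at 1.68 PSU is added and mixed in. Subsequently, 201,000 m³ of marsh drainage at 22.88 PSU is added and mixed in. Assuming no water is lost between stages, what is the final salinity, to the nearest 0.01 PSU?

Conserving salt mass:
Initial salt = 3,860,000×23.13 = 89,281,800
After stage 1: salt = 89,281,800 + 1,310,000×0.69 = 90,185,700; volume = 5,170,000 m³; S = 17.444 PSU
After stage 2: salt = 90,185,700 + 3,500,000×1.68 = 96,065,700; volume = 8,670,000 m³; S = 11.08 PSU
After stage 3: salt = 96,065,700 + 201,000×22.88 = 100,664,580; volume = 8,871,000 m³
S = 100,664,580 / 8,871,000 = 11.3476 PSU

11.35 PSU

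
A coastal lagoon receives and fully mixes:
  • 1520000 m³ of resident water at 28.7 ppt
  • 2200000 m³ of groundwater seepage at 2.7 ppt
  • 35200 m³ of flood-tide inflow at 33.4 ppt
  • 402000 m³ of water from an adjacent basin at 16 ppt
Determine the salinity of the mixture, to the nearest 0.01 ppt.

Weighted by volume,
salt = 1,520,000×28.7 + 2,200,000×2.7 + 35,200×33.4 + 402,000×16 = 43,624,000 + 5,940,000 + 1,175,680 + 6,432,000 = 57,171,680
volume = 1,520,000 + 2,200,000 + 35,200 + 402,000 = 4,157,200 m³
S = 57,171,680 / 4,157,200 = 13.7524 ppt

13.75 ppt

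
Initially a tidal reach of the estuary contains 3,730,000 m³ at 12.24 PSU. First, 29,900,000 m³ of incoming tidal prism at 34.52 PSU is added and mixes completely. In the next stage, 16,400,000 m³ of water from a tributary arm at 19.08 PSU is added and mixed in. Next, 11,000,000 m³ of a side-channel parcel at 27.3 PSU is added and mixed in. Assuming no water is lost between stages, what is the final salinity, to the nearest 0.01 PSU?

27.71 PSU

Conserving salt mass:
Initial salt = 3,730,000×12.24 = 45,655,200
After stage 1: salt = 45,655,200 + 29,900,000×34.52 = 1,077,803,200; volume = 33,630,000 m³; S = 32.049 PSU
After stage 2: salt = 1,077,803,200 + 16,400,000×19.08 = 1,390,715,200; volume = 50,030,000 m³; S = 27.798 PSU
After stage 3: salt = 1,390,715,200 + 11,000,000×27.3 = 1,691,015,200; volume = 61,030,000 m³
S = 1,691,015,200 / 61,030,000 = 27.7079 PSU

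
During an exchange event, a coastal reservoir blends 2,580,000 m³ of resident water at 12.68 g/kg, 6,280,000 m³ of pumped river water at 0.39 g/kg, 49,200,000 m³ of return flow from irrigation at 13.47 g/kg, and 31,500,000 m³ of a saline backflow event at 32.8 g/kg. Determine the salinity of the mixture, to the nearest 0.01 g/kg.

Weighted by volume,
salt = 2,580,000×12.68 + 6,280,000×0.39 + 49,200,000×13.47 + 31,500,000×32.8 = 32,714,400 + 2,449,200 + 662,724,000 + 1,033,200,000 = 1,731,087,600
volume = 2,580,000 + 6,280,000 + 49,200,000 + 31,500,000 = 89,560,000 m³
S = 1,731,087,600 / 89,560,000 = 19.3288 g/kg

19.33 g/kg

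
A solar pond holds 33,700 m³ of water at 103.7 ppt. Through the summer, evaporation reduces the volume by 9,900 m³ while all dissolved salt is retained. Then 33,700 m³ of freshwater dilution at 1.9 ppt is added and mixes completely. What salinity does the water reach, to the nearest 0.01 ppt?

After evaporation: salt = 33,700×103.7 = 3,494,690; volume = 33,700 − 9,900 = 23,800 m³
After mixing: salt = 3,494,690 + 33,700×1.9 = 3,558,720; volume = 23,800 + 33,700 = 57,500 m³
S = 3,558,720 / 57,500 = 61.8908 ppt

61.89 ppt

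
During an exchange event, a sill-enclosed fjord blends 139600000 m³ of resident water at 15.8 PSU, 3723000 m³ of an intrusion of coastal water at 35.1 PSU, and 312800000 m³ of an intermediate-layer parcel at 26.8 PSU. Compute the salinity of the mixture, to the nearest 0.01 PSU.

23.50 PSU

Weighted by volume,
salt = 139,600,000×15.8 + 3,723,000×35.1 + 312,800,000×26.8 = 2,205,680,000 + 130,677,300 + 8,383,040,000 = 10,719,397,300
volume = 139,600,000 + 3,723,000 + 312,800,000 = 456,123,000 m³
S = 10,719,397,300 / 456,123,000 = 23.5011 PSU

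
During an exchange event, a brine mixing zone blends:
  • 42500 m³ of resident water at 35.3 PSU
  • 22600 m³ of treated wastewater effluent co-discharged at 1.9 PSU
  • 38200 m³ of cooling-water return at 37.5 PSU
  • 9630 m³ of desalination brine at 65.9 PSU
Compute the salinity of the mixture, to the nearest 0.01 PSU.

Salt balance:
salt = 42,500×35.3 + 22,600×1.9 + 38,200×37.5 + 9,630×65.9 = 1,500,250 + 42,940 + 1,432,500 + 634,617 = 3,610,307
volume = 42,500 + 22,600 + 38,200 + 9,630 = 112,930 m³
S = 3,610,307 / 112,930 = 31.9694 PSU

31.97 PSU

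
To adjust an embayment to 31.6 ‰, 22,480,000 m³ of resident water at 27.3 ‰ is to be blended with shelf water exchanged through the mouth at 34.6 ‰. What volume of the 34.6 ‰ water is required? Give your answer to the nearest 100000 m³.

Salt balance: 22,480,000×27.3 + V×34.6 = (22,480,000+V)×31.6
613,704,000 + 34.6V = 710,368,000 + 31.6V
96,664,000 = 3V
V = 32,221,333.33 m³

32200000 m³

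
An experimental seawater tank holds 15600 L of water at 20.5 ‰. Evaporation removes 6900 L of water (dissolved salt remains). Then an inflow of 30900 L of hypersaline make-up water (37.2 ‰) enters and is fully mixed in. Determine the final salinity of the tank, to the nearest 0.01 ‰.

After evaporation: salt = 15,600×20.5 = 319,800; volume = 15,600 − 6,900 = 8,700 L
After mixing: salt = 319,800 + 30,900×37.2 = 1,469,280; volume = 8,700 + 30,900 = 39,600 L
S = 1,469,280 / 39,600 = 37.103 ‰

37.10 ‰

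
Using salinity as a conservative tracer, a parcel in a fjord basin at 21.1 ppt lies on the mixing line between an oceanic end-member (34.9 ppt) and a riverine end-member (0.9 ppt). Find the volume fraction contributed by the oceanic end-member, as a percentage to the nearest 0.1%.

59.4%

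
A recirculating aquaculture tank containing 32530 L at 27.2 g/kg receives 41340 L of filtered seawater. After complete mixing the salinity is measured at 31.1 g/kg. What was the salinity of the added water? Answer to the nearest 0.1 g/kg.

Salt balance: 32,530×27.2 + 41,340×S = 73,870×31.1
884,816 + 41,340·S = 2,297,357
S = (2,297,357 − 884,816) / 41,340 = 34.1689 g/kg

34.2 g/kg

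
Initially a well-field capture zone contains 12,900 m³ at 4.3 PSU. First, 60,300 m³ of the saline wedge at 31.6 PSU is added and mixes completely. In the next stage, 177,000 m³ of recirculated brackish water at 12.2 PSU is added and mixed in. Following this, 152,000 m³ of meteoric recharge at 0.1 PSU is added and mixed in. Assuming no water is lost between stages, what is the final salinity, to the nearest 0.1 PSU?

By conservation of dissolved salt,
Initial salt = 12,900×4.3 = 55,470
After stage 1: salt = 55,470 + 60,300×31.6 = 1,960,950; volume = 73,200 m³; S = 26.789 PSU
After stage 2: salt = 1,960,950 + 177,000×12.2 = 4,120,350; volume = 250,200 m³; S = 16.468 PSU
After stage 3: salt = 4,120,350 + 152,000×0.1 = 4,135,550; volume = 402,200 m³
S = 4,135,550 / 402,200 = 10.2823 PSU

10.3 PSU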